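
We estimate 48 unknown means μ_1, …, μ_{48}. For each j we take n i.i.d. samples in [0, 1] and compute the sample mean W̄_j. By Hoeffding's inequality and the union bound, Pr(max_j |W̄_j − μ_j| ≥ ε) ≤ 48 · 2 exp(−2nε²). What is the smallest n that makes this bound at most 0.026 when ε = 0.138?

Need 2·48·exp(−2nε²) ≤ 0.026, i.e. exp(−2nε²) ≤ 0.026/96.
So 2nε² ≥ ln(96/0.026) = 8.214007.
Hence n ≥ 8.214007/(2·0.138²) = 215.659.
The smallest integer n is 216.

216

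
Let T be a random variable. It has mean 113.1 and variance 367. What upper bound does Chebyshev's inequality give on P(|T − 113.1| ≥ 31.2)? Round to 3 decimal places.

0.377

Chebyshev: P(|T − μ| ≥ t) ≤ Var(T)/t².
Bound = 367 / 973.44 = 0.3770.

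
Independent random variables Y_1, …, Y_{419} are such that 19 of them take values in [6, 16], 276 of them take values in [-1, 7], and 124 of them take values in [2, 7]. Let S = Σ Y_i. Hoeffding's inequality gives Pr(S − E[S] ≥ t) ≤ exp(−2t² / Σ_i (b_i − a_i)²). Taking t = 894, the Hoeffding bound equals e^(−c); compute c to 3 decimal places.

70.529

Σ(b_i − a_i)² = 19·10² + 276·8² + 124·5² = 22664.
c = 2t² / 22664 = 2·894² / 22664 = 70.5291.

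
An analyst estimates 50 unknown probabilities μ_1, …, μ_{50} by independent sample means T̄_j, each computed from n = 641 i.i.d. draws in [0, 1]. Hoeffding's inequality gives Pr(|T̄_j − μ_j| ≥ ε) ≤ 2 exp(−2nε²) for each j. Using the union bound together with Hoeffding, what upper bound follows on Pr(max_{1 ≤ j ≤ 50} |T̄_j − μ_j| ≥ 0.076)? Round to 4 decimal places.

Per-experiment Hoeffding bound: 2·exp(−2·641·0.076²) = 2·exp(−7.40483) = 0.0012166.
Union bound over 50 events: 50·0.0012166 = 0.06083.

0.0608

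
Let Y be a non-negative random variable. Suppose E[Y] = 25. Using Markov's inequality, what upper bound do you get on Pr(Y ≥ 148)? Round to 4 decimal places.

Markov's inequality: for a non-negative random variable, Pr(Y ≥ a) ≤ E[Y]/a.
Here E[Y] = 25 and a = 148, so the bound is 25/148 = 0.1689.

0.1689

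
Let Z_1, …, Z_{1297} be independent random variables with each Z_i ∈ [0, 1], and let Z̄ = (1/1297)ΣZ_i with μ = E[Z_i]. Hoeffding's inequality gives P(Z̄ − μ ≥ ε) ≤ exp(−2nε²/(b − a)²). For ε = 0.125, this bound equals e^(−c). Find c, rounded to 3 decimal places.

c = 2nε²/(b − a)² = 2·1297·0.125² / 1² = 40.5312.

40.531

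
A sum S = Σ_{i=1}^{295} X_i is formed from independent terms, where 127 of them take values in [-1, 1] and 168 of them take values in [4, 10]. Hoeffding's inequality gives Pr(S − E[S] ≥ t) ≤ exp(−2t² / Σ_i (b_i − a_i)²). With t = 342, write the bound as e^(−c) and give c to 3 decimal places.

35.682

Σ(b_i − a_i)² = 127·2² + 168·6² = 6556.
c = 2t² / 6556 = 2·342² / 6556 = 35.6815.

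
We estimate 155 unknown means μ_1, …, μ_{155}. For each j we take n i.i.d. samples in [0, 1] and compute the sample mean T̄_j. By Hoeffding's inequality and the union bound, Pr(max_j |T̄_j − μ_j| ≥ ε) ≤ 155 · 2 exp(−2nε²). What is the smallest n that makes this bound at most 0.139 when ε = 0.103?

364

Need 2·155·exp(−2nε²) ≤ 0.139, i.e. exp(−2nε²) ≤ 0.139/310.
So 2nε² ≥ ln(310/0.139) = 7.709854.
Hence n ≥ 7.709854/(2·0.103²) = 363.364.
The smallest integer n is 364.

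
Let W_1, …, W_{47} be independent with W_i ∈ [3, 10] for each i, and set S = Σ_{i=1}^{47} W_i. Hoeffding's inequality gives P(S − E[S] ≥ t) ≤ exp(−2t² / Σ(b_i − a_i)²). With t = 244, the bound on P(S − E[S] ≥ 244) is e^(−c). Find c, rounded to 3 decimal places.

Σ(b_i − a_i)² = 47·(7)² = 2303.
c = 2t²/2303 = 2·244²/2303 = 51.7030.

51.703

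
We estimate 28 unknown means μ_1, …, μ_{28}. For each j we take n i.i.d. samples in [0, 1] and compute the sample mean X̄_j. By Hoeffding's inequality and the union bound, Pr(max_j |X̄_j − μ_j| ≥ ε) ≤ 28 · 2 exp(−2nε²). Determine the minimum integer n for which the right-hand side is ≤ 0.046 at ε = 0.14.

Need 2·28·exp(−2nε²) ≤ 0.046, i.e. exp(−2nε²) ≤ 0.046/56.
So 2nε² ≥ ln(56/0.046) = 7.104466.
Hence n ≥ 7.104466/(2·0.14²) = 181.236.
The smallest integer n is 182.

182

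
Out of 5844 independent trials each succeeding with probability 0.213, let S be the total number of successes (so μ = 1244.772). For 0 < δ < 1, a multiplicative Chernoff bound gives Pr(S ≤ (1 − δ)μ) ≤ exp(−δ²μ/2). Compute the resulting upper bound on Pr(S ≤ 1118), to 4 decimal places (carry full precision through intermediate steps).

Write 1118 = (1 − δ)μ, so δ = 1 − 1118/1244.772 = 0.1018436…
Then the exponent is δ²μ/2 = (μ − 1118)²/(2μ) = 6.455455.
Bound = exp(−6.455455) = 0.00157.

0.0016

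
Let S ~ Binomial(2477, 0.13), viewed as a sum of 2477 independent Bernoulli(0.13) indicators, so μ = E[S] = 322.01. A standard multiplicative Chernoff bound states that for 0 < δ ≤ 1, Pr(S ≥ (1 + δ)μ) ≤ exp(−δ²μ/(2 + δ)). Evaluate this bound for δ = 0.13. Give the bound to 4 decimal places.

Exponent = δ²μ/(2 + δ) = 0.13²·322.01/2.13 = 2.5549.
Bound = exp(−2.5549) = 0.07770.

0.0777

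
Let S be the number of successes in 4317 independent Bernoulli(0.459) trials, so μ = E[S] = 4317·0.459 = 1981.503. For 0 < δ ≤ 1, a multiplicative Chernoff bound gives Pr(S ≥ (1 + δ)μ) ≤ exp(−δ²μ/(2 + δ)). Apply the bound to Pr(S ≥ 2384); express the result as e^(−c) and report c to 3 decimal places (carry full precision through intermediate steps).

Write 2384 = (1 + δ)μ, so δ = 2384/1981.503 − 1 = 0.2031271…
Then the exponent is δ²μ/(2 + δ) = (2384 − μ)² / (μ·(2 + δ)) = 37.110004.

37.110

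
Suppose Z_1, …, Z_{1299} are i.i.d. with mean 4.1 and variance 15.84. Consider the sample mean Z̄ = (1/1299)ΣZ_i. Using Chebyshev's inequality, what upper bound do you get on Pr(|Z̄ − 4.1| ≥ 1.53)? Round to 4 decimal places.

Var(Z̄) = Var(Z_i)/n = 15.84/1299 = 0.012194.
Chebyshev: Pr(|Z̄ − 4.1| ≥ 1.53) ≤ Var(Z̄)/(1.53)² = 15.84/(1299·1.53²) = 0.0052.

0.0052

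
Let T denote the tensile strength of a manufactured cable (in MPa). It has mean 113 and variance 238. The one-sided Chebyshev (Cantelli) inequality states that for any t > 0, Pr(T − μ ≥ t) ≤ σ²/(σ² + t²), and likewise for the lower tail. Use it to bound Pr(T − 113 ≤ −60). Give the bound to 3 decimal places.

Here σ² = 238 and t = 60, so σ² + t² = 3838.
Cantelli's bound: 238/3838 = 0.0620.

0.062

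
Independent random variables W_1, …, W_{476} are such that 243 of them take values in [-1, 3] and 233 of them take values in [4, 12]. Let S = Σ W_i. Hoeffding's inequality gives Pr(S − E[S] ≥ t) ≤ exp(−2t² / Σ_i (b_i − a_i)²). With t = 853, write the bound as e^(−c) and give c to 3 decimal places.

Σ(b_i − a_i)² = 243·4² + 233·8² = 18800.
c = 2t² / 18800 = 2·853² / 18800 = 77.4052.

77.405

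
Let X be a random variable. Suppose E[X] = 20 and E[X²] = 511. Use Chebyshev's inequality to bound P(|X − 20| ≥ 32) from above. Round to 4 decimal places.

Var(X) = E[X²] − (E[X])² = 511 − 400 = 111.
Chebyshev's inequality: P(|X − μ| ≥ t) ≤ Var(X)/t² = 111/1024 = 0.1084.

0.1084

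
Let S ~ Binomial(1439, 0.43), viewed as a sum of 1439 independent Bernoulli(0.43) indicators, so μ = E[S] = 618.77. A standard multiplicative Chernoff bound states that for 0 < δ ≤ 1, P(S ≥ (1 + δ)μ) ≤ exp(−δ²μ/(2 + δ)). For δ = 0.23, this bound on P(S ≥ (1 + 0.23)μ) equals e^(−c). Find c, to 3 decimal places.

c = δ²μ/(2 + δ) = 0.23²·618.77/(2 + 0.23) = 14.6784.

14.678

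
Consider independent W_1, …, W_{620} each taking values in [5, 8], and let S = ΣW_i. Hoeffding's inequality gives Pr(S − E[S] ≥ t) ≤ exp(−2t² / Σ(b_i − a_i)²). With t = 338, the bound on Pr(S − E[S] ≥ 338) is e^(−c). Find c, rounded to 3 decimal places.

40.948

Σ(b_i − a_i)² = 620·(3)² = 5580.
c = 2t²/5580 = 2·338²/5580 = 40.9477.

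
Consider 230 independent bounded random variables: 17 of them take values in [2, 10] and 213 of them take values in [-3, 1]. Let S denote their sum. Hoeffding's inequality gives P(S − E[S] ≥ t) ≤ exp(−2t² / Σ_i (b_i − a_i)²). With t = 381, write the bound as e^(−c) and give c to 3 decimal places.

Σ(b_i − a_i)² = 17·8² + 213·4² = 4496.
c = 2t² / 4496 = 2·381² / 4496 = 64.5734.

64.573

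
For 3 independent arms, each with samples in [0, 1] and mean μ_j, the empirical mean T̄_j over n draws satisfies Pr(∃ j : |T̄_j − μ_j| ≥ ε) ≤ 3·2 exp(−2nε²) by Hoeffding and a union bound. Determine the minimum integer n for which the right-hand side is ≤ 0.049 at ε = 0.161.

93

Need 2·3·exp(−2nε²) ≤ 0.049, i.e. exp(−2nε²) ≤ 0.049/6.
So 2nε² ≥ ln(6/0.049) = 4.807694.
Hence n ≥ 4.807694/(2·0.161²) = 92.737.
The smallest integer n is 93.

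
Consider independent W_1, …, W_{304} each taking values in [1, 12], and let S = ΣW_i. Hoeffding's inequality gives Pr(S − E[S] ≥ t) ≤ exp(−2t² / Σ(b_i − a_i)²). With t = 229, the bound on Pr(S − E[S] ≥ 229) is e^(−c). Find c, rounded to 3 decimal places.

2.851

Σ(b_i − a_i)² = 304·(11)² = 36784.
c = 2t²/36784 = 2·229²/36784 = 2.8513.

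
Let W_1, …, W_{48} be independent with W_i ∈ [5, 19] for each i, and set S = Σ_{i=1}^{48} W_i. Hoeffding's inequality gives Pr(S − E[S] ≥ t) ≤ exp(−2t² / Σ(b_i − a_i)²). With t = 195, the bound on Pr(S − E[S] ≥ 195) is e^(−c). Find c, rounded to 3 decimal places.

Σ(b_i − a_i)² = 48·(14)² = 9408.
c = 2t²/9408 = 2·195²/9408 = 8.0835.

8.084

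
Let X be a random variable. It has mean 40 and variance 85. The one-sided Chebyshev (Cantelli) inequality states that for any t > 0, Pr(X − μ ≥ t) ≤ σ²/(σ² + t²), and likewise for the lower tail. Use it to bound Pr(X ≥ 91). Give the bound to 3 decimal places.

0.032

Here σ² = 85 and t = 51, so σ² + t² = 2686.
Cantelli's bound: 85/2686 = 0.0316.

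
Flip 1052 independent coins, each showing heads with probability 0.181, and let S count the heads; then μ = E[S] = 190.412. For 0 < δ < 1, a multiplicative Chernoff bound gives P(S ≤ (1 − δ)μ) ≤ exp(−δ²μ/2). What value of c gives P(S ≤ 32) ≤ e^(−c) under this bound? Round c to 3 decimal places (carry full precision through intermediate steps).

65.895

Write 32 = (1 − δ)μ, so δ = 1 − 32/190.412 = 0.8319434…
Then the exponent is δ²μ/2 = (μ − 32)²/(2μ) = 65.894906.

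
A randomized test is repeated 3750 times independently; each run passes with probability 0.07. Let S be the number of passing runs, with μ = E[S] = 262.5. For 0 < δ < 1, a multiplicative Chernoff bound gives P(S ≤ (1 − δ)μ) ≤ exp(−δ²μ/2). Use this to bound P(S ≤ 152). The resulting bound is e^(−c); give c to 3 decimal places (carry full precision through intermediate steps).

23.258

Write 152 = (1 − δ)μ, so δ = 1 − 152/262.5 = 0.4209524…
Then the exponent is δ²μ/2 = (μ − 152)²/(2μ) = 23.257619.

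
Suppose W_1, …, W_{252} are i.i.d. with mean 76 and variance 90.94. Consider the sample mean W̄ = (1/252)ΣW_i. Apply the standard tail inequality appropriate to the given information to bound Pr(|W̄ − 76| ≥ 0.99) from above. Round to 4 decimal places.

0.3682

With mean and variance of each term known, Chebyshev's inequality bounds the deviation of the sum (or sample mean).
Var(W̄) = Var(W_i)/n = 90.94/252 = 0.36087.
Chebyshev: Pr(|W̄ − 76| ≥ 0.99) ≤ Var(W̄)/(0.99)² = 90.94/(252·0.99²) = 0.3682.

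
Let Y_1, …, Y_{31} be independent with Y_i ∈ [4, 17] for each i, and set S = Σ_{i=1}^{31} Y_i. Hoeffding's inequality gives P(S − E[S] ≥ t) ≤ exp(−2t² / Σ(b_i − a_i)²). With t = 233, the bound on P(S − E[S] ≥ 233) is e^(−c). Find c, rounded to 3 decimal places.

20.725

Σ(b_i − a_i)² = 31·(13)² = 5239.
c = 2t²/5239 = 2·233²/5239 = 20.7249.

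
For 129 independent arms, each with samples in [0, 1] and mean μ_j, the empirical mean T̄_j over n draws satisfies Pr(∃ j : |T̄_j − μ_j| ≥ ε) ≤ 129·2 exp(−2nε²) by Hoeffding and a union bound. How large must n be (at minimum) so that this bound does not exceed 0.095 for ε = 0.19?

Need 2·129·exp(−2nε²) ≤ 0.095, i.e. exp(−2nε²) ≤ 0.095/258.
So 2nε² ≥ ln(258/0.095) = 7.906838.
Hence n ≥ 7.906838/(2·0.19²) = 109.513.
The smallest integer n is 110.

110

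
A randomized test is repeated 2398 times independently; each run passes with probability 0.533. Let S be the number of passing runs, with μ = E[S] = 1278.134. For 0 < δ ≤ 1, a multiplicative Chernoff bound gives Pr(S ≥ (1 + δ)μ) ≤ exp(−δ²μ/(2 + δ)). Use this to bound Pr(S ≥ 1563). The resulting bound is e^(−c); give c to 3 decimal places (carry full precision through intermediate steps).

Write 1563 = (1 + δ)μ, so δ = 1563/1278.134 − 1 = 0.2228765…
Then the exponent is δ²μ/(2 + δ) = (1563 − μ)² / (μ·(2 + δ)) = 28.562059.

28.562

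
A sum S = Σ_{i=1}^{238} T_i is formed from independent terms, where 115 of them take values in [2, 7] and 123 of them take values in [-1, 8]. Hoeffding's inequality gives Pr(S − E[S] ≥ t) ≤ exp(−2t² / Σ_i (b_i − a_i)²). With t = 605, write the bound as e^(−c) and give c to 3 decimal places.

57.022

Σ(b_i − a_i)² = 115·5² + 123·9² = 12838.
c = 2t² / 12838 = 2·605² / 12838 = 57.0221.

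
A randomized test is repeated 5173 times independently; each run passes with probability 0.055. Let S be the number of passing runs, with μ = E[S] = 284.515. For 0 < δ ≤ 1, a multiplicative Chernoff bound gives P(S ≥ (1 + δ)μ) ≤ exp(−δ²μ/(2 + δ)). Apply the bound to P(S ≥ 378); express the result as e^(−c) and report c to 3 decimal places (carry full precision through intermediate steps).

13.191

Write 378 = (1 + δ)μ, so δ = 378/284.515 − 1 = 0.3285767…
Then the exponent is δ²μ/(2 + δ) = (378 − μ)² / (μ·(2 + δ)) = 13.191317.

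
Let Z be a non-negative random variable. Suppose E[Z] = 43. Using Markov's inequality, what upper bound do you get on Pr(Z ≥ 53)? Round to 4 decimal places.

0.8113

Markov's inequality: for a non-negative random variable, Pr(Z ≥ a) ≤ E[Z]/a.
Here E[Z] = 43 and a = 53, so the bound is 43/53 = 0.8113.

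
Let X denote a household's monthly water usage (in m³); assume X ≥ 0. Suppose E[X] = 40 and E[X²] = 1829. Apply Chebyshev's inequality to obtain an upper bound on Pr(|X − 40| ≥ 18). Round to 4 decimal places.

Var(X) = E[X²] − (E[X])² = 1829 − 1600 = 229.
Chebyshev's inequality: Pr(|X − μ| ≥ t) ≤ Var(X)/t² = 229/324 = 0.7068.

0.7068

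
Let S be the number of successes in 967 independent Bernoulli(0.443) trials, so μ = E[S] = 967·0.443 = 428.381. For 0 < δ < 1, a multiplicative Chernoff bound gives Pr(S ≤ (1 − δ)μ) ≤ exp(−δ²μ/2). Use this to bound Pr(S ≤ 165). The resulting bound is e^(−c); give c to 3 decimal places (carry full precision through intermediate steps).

Write 165 = (1 − δ)μ, so δ = 1 − 165/428.381 = 0.6148289…
Then the exponent is δ²μ/2 = (μ − 165)²/(2μ) = 80.967119.

80.967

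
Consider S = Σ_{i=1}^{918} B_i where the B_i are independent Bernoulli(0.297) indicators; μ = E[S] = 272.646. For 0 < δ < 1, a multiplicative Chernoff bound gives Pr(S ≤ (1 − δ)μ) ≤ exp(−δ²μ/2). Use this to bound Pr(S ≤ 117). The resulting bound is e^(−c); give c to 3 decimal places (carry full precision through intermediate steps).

44.427

Write 117 = (1 − δ)μ, so δ = 1 − 117/272.646 = 0.5708721…
Then the exponent is δ²μ/2 = (μ − 117)²/(2μ) = 44.426981.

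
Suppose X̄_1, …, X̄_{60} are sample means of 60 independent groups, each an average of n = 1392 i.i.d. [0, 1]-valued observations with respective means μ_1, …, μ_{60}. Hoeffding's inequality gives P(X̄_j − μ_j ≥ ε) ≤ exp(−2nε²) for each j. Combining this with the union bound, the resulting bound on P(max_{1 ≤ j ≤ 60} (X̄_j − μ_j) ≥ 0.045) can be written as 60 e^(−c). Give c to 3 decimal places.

Union bound over the 60 events: P(max_{1 ≤ j ≤ 60} (X̄_j − μ_j) ≥ 0.045) ≤ 60·exp(−2nε²) = 60 exp(−2·1392·0.045²).
So c = 2·1392·0.045² = 5.6376.

5.638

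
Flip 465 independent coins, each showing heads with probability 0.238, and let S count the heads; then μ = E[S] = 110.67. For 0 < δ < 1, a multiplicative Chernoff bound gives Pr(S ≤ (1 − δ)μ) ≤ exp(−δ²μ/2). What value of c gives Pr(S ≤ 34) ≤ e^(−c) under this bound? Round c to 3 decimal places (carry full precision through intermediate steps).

26.558

Write 34 = (1 − δ)μ, so δ = 1 − 34/110.67 = 0.6927803…
Then the exponent is δ²μ/2 = (μ − 34)²/(2μ) = 26.557734.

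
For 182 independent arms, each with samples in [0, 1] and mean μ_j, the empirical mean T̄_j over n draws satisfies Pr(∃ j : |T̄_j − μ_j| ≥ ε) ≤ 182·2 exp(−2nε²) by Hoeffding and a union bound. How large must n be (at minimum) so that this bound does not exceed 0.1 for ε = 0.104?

380

Need 2·182·exp(−2nε²) ≤ 0.1, i.e. exp(−2nε²) ≤ 0.1/364.
So 2nε² ≥ ln(364/0.1) = 8.199739.
Hence n ≥ 8.199739/(2·0.104²) = 379.056.
The smallest integer n is 380.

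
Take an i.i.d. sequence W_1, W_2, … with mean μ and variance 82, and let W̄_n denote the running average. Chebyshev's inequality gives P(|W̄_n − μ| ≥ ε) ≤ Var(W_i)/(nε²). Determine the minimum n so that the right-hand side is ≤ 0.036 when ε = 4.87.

97

Require 82/(n·4.87²) ≤ 0.036, i.e. n ≥ 82/(0.036·4.87²) = 96.040.
The smallest integer n is 97.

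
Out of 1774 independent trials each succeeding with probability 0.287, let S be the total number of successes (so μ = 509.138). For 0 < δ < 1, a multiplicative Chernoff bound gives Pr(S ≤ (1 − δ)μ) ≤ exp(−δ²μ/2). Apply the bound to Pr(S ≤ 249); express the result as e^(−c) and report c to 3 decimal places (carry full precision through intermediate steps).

Write 249 = (1 − δ)μ, so δ = 1 − 249/509.138 = 0.5109381…
Then the exponent is δ²μ/2 = (μ − 249)²/(2μ) = 66.457207.

66.457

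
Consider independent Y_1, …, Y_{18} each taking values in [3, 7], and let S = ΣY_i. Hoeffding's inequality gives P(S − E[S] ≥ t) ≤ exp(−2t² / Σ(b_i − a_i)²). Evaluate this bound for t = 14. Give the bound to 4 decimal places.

0.2564

Σ(b_i − a_i)² = 18·(4)² = 288.
Exponent = 2·14²/288 = 1.3611.
Bound = exp(−1.3611) = 0.25638.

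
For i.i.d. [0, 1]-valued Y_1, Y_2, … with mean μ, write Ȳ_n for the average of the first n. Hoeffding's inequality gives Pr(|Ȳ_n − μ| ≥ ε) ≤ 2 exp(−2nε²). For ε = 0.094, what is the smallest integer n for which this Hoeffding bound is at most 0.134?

Require 2·exp(−2nε²) ≤ 0.134, i.e. 2nε² ≥ ln(2/0.134) = 2.703063.
So n ≥ 2.703063 / (2·0.094²) = 152.957.
The smallest integer n is 153.

153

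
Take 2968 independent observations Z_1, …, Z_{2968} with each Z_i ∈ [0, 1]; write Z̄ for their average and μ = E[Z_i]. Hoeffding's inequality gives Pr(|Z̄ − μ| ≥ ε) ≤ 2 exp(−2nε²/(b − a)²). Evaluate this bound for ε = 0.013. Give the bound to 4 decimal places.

Exponent: 2nε²/(b − a)² = 2·2968·0.013² / 1² = 1.00318.
Bound = 2·exp(−1.00318) = 0.73342.

0.7334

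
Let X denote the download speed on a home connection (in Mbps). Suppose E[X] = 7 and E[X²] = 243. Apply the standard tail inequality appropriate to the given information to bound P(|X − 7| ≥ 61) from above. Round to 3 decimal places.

0.052

The first two moments determine the variance, so Chebyshev's inequality is the sharpest standard bound available.
Var(X) = E[X²] − (E[X])² = 243 − 49 = 194.
Chebyshev's inequality: P(|X − μ| ≥ t) ≤ Var(X)/t² = 194/3721 = 0.0521.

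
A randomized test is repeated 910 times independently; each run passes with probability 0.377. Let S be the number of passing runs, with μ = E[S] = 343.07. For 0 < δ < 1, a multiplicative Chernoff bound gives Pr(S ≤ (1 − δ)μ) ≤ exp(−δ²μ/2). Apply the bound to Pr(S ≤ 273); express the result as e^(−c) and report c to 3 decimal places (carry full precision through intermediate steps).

7.156

Write 273 = (1 − δ)μ, so δ = 1 − 273/343.07 = 0.204244…
Then the exponent is δ²μ/2 = (μ − 273)²/(2μ) = 7.155690.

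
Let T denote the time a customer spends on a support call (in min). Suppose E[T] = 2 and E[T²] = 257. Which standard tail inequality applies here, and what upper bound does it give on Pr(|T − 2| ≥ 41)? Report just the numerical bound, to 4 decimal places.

0.1505

The first two moments determine the variance, so Chebyshev's inequality is the sharpest standard bound available.
Var(T) = E[T²] − (E[T])² = 257 − 4 = 253.
Chebyshev's inequality: Pr(|T − μ| ≥ t) ≤ Var(T)/t² = 253/1681 = 0.1505.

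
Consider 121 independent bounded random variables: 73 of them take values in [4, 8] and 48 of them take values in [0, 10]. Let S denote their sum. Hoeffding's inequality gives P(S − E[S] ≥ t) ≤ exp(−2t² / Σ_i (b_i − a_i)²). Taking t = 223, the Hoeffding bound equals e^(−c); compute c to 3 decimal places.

Σ(b_i − a_i)² = 73·4² + 48·10² = 5968.
c = 2t² / 5968 = 2·223² / 5968 = 16.6652.

16.665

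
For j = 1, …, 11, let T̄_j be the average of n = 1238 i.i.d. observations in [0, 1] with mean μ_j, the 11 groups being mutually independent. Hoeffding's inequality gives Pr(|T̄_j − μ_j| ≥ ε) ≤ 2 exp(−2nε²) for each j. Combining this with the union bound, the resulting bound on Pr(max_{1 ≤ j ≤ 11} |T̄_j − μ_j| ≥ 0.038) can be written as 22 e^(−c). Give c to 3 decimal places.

3.575

Union bound over the 11 events: Pr(max_{1 ≤ j ≤ 11} |T̄_j − μ_j| ≥ 0.038) ≤ 11·2·exp(−2nε²) = 22 exp(−2·1238·0.038²).
So c = 2·1238·0.038² = 3.5753.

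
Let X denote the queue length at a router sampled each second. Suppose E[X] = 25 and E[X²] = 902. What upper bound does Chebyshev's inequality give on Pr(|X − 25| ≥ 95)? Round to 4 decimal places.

0.0307

Var(X) = E[X²] − (E[X])² = 902 − 625 = 277.
Chebyshev's inequality: Pr(|X − μ| ≥ t) ≤ Var(X)/t² = 277/9025 = 0.0307.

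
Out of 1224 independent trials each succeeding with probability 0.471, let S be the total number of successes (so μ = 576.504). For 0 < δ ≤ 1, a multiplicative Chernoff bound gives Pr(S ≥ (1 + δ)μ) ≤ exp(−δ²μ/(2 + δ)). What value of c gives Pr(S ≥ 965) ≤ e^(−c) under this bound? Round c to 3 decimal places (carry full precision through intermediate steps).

Write 965 = (1 + δ)μ, so δ = 965/576.504 − 1 = 0.6738826…
Then the exponent is δ²μ/(2 + δ) = (965 − μ)² / (μ·(2 + δ)) = 97.910315.

97.910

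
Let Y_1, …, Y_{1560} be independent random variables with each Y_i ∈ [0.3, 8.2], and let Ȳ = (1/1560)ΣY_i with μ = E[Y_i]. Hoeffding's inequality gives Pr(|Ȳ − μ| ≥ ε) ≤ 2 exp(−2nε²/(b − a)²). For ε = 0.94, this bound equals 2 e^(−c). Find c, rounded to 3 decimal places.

c = 2nε²/(b − a)² = 2·1560·0.94² / 7.9² = 44.1729.

44.173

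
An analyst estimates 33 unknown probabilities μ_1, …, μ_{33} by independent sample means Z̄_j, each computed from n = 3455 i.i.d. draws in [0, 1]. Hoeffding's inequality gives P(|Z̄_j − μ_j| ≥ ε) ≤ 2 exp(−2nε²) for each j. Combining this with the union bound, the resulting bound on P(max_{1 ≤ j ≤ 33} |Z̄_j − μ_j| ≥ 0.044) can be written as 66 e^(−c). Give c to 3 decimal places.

13.378

Union bound over the 33 events: P(max_{1 ≤ j ≤ 33} |Z̄_j − μ_j| ≥ 0.044) ≤ 33·2·exp(−2nε²) = 66 exp(−2·3455·0.044²).
So c = 2·3455·0.044² = 13.3778.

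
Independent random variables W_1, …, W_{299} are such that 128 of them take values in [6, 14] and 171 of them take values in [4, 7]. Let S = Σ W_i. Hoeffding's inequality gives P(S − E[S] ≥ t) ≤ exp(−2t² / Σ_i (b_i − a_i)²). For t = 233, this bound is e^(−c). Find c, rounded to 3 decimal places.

11.158

Σ(b_i − a_i)² = 128·8² + 171·3² = 9731.
c = 2t² / 9731 = 2·233² / 9731 = 11.1579.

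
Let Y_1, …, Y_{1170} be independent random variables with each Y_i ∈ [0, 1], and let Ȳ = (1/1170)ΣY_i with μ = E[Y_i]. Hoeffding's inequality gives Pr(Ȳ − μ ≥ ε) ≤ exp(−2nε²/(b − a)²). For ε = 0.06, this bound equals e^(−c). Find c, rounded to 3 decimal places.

8.424

c = 2nε²/(b − a)² = 2·1170·0.06² / 1² = 8.4240.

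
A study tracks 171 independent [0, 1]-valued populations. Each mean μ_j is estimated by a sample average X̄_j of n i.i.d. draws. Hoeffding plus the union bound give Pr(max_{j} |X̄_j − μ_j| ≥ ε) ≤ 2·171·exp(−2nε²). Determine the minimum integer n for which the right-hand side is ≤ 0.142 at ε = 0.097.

Need 2·171·exp(−2nε²) ≤ 0.142, i.e. exp(−2nε²) ≤ 0.142/342.
So 2nε² ≥ ln(342/0.142) = 7.786739.
Hence n ≥ 7.786739/(2·0.097²) = 413.792.
The smallest integer n is 414.

414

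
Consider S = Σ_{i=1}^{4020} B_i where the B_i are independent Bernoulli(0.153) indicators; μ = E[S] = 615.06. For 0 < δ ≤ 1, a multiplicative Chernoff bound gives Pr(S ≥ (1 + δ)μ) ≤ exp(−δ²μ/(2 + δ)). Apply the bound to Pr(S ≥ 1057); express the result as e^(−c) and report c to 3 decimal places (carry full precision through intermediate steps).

Write 1057 = (1 + δ)μ, so δ = 1057/615.06 − 1 = 0.7185315…
Then the exponent is δ²μ/(2 + δ) = (1057 − μ)² / (μ·(2 + δ)) = 116.808586.

116.809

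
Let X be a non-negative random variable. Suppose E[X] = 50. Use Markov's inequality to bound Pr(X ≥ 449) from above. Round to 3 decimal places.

Markov's inequality: for a non-negative random variable, Pr(X ≥ a) ≤ E[X]/a.
Here E[X] = 50 and a = 449, so the bound is 50/449 = 0.1114.

0.111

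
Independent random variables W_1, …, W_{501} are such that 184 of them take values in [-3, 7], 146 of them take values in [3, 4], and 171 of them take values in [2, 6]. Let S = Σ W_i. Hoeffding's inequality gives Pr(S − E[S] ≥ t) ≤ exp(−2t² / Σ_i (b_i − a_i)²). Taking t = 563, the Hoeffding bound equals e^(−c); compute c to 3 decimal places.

29.788

Σ(b_i − a_i)² = 184·10² + 146·1² + 171·4² = 21282.
c = 2t² / 21282 = 2·563² / 21282 = 29.7875.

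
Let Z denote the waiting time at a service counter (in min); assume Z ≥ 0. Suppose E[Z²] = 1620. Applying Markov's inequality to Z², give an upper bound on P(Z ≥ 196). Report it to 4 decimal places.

Since Z ≥ 0, the event {Z ≥ 196} is the same as {Z² ≥ 38416}.
Markov's inequality applied to Z² gives P(Z² ≥ 38416) ≤ E[Z²]/38416 = 1620/38416 = 0.0422.

0.0422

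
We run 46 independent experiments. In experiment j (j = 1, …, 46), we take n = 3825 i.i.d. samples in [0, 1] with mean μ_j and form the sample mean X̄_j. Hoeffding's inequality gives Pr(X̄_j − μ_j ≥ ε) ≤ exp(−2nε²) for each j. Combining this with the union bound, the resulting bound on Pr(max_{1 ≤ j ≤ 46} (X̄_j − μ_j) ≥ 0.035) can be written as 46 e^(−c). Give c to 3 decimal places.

9.371

Union bound over the 46 events: Pr(max_{1 ≤ j ≤ 46} (X̄_j − μ_j) ≥ 0.035) ≤ 46·exp(−2nε²) = 46 exp(−2·3825·0.035²).
So c = 2·3825·0.035² = 9.3712.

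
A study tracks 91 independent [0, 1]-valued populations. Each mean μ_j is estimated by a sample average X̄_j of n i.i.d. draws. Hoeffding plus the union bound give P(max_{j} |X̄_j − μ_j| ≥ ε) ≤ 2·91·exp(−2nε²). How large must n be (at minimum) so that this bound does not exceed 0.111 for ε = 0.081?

565

Need 2·91·exp(−2nε²) ≤ 0.111, i.e. exp(−2nε²) ≤ 0.111/182.
So 2nε² ≥ ln(182/0.111) = 7.402232.
Hence n ≥ 7.402232/(2·0.081²) = 564.109.
The smallest integer n is 565.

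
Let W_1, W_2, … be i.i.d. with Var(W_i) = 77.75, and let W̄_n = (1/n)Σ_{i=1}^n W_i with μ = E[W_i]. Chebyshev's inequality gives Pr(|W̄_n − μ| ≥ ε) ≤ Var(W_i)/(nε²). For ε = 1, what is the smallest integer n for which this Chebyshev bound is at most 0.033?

2357

Require 77.75/(n·1²) ≤ 0.033, i.e. n ≥ 77.75/(0.033·1²) = 2356.061.
The smallest integer n is 2357.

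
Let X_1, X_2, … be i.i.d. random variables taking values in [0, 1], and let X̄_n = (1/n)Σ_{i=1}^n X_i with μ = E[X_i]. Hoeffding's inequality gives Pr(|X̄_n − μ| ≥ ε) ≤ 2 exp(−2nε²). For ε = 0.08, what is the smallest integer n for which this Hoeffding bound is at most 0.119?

Require 2·exp(−2nε²) ≤ 0.119, i.e. 2nε² ≥ ln(2/0.119) = 2.821779.
So n ≥ 2.821779 / (2·0.08²) = 220.451.
The smallest integer n is 221.

221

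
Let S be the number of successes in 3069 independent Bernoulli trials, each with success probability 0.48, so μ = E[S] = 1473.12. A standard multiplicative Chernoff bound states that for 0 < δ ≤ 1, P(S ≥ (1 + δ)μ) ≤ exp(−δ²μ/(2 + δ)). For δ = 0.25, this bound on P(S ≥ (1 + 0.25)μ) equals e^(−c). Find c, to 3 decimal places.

c = δ²μ/(2 + δ) = 0.25²·1473.12/(2 + 0.25) = 40.9200.

40.920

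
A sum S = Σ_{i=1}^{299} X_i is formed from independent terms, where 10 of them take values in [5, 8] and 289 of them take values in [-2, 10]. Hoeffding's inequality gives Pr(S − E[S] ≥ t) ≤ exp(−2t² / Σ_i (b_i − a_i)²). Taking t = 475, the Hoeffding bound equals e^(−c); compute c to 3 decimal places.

Σ(b_i − a_i)² = 10·3² + 289·12² = 41706.
c = 2t² / 41706 = 2·475² / 41706 = 10.8198.

10.820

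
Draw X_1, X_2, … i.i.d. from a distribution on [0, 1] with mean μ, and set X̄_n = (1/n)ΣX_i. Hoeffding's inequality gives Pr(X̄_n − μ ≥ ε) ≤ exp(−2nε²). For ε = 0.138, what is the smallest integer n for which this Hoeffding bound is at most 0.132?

Require exp(−2nε²) ≤ 0.132, i.e. 2nε² ≥ ln(1/0.132) = 2.024953.
So n ≥ 2.024953 / (2·0.138²) = 53.165.
The smallest integer n is 54.

54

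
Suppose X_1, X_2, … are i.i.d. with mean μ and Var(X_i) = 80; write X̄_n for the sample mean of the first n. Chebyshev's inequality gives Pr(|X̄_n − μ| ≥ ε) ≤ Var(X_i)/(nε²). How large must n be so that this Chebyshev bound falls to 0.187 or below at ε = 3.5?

35

Require 80/(n·3.5²) ≤ 0.187, i.e. n ≥ 80/(0.187·3.5²) = 34.923.
The smallest integer n is 35.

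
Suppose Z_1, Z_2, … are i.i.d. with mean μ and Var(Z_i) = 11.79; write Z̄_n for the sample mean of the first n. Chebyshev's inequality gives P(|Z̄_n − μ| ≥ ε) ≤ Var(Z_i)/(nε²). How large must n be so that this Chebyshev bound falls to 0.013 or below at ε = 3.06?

97

Require 11.79/(n·3.06²) ≤ 0.013, i.e. n ≥ 11.79/(0.013·3.06²) = 96.856.
The smallest integer n is 97.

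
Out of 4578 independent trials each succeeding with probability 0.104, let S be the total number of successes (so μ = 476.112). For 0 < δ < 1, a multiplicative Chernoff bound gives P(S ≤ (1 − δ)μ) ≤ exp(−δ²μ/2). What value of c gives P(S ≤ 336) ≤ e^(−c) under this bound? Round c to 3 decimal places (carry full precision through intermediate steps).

Write 336 = (1 − δ)μ, so δ = 1 − 336/476.112 = 0.2942837…
Then the exponent is δ²μ/2 = (μ − 336)²/(2μ) = 20.616339.

20.616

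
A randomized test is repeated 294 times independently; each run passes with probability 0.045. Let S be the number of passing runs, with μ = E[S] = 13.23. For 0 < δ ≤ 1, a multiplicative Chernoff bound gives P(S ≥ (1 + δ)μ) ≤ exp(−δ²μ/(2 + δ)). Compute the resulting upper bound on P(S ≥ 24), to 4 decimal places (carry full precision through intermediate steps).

Write 24 = (1 + δ)μ, so δ = 24/13.23 − 1 = 0.814059…
Then the exponent is δ²μ/(2 + δ) = (24 − μ)² / (μ·(2 + δ)) = 3.115576.
Bound = exp(−3.115576) = 0.04435.

0.0444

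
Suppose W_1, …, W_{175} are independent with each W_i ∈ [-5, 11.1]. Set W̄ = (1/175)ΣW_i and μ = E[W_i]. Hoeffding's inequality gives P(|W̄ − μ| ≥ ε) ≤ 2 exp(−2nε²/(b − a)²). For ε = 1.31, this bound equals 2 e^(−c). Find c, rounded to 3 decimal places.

c = 2nε²/(b − a)² = 2·175·1.31² / 16.1² = 2.3172.

2.317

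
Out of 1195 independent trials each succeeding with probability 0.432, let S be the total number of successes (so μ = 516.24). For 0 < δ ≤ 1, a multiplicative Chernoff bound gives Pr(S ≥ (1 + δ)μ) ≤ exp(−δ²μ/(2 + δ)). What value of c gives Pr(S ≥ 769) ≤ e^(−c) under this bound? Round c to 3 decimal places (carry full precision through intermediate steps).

Write 769 = (1 + δ)μ, so δ = 769/516.24 − 1 = 0.4896172…
Then the exponent is δ²μ/(2 + δ) = (769 − μ)² / (μ·(2 + δ)) = 49.708706.

49.709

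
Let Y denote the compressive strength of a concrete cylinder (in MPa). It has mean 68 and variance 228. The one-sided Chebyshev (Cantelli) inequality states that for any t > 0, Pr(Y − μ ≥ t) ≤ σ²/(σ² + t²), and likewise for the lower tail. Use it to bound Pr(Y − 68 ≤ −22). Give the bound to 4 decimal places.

Here σ² = 228 and t = 22, so σ² + t² = 712.
Cantelli's bound: 228/712 = 0.3202.

0.3202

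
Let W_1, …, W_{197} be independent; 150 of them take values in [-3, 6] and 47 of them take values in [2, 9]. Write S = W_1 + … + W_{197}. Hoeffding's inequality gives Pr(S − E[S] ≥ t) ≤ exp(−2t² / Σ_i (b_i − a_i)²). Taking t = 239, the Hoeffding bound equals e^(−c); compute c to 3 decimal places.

7.904

Σ(b_i − a_i)² = 150·9² + 47·7² = 14453.
c = 2t² / 14453 = 2·239² / 14453 = 7.9044.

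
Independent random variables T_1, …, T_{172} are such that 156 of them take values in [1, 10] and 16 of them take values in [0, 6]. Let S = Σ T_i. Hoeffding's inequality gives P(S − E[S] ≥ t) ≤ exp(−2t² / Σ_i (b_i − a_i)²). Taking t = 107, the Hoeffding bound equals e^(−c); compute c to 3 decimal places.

Σ(b_i − a_i)² = 156·9² + 16·6² = 13212.
c = 2t² / 13212 = 2·107² / 13212 = 1.7331.

1.733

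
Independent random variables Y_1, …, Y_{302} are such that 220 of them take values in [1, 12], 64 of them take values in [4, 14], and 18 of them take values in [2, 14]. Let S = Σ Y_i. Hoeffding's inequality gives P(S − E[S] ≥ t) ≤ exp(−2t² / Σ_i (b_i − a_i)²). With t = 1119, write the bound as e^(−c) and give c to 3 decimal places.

70.322

Σ(b_i − a_i)² = 220·11² + 64·10² + 18·12² = 35612.
c = 2t² / 35612 = 2·1119² / 35612 = 70.3224.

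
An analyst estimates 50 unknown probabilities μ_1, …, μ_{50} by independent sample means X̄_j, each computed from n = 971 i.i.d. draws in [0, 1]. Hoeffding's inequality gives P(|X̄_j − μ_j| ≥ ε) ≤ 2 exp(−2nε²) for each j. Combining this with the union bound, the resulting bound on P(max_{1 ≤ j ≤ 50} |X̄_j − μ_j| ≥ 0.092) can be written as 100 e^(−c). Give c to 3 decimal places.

16.437

Union bound over the 50 events: P(max_{1 ≤ j ≤ 50} |X̄_j − μ_j| ≥ 0.092) ≤ 50·2·exp(−2nε²) = 100 exp(−2·971·0.092²).
So c = 2·971·0.092² = 16.4371.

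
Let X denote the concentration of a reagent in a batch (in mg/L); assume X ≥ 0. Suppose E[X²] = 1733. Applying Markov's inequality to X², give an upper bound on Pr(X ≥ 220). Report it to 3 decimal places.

Since X ≥ 0, the event {X ≥ 220} is the same as {X² ≥ 48400}.
Markov's inequality applied to X² gives Pr(X² ≥ 48400) ≤ E[X²]/48400 = 1733/48400 = 0.0358.

0.036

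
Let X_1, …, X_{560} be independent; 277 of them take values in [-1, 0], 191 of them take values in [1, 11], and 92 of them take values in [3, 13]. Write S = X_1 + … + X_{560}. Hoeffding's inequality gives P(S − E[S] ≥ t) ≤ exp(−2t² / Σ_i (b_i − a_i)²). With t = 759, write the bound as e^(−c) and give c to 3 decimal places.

40.318

Σ(b_i − a_i)² = 277·1² + 191·10² + 92·10² = 28577.
c = 2t² / 28577 = 2·759² / 28577 = 40.3178.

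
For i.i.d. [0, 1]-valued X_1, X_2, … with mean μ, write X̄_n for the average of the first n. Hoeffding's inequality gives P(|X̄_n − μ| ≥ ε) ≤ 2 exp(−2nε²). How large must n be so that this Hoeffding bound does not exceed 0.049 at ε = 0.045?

916

Require 2·exp(−2nε²) ≤ 0.049, i.e. 2nε² ≥ ln(2/0.049) = 3.709082.
So n ≥ 3.709082 / (2·0.045²) = 915.823.
The smallest integer n is 916.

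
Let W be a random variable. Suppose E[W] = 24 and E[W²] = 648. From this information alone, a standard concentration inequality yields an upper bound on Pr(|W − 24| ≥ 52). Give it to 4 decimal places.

0.0266

The first two moments determine the variance, so Chebyshev's inequality is the sharpest standard bound available.
Var(W) = E[W²] − (E[W])² = 648 − 576 = 72.
Chebyshev's inequality: Pr(|W − μ| ≥ t) ≤ Var(W)/t² = 72/2704 = 0.0266.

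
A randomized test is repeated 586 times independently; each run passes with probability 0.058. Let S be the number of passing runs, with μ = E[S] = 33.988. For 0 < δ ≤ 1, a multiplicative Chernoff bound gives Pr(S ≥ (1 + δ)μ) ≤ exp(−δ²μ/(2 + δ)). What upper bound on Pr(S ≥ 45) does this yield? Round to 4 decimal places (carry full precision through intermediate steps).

0.2154

Write 45 = (1 + δ)μ, so δ = 45/33.988 − 1 = 0.3239967…
Then the exponent is δ²μ/(2 + δ) = (45 − μ)² / (μ·(2 + δ)) = 1.535222.
Bound = exp(−1.535222) = 0.21541.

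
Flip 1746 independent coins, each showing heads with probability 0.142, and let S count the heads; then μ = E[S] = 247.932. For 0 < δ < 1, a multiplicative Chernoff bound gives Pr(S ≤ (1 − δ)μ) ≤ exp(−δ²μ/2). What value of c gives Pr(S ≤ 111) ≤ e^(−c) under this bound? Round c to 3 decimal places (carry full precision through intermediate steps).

37.814

Write 111 = (1 − δ)μ, so δ = 1 − 111/247.932 = 0.5522966…
Then the exponent is δ²μ/2 = (μ − 111)²/(2μ) = 37.813539.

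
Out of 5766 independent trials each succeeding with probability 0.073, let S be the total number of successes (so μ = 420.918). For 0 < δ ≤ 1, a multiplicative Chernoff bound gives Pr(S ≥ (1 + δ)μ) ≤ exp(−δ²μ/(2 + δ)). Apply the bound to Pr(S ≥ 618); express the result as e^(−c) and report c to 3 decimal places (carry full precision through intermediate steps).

37.386

Write 618 = (1 + δ)μ, so δ = 618/420.918 − 1 = 0.4682195…
Then the exponent is δ²μ/(2 + δ) = (618 − μ)² / (μ·(2 + δ)) = 37.386314.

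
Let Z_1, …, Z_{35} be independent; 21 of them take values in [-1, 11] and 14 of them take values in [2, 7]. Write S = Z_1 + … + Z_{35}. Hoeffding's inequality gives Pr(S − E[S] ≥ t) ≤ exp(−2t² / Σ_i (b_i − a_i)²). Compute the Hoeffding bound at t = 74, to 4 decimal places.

0.0389

Σ(b_i − a_i)² = 21·12² + 14·5² = 3374.
Exponent = 2·74² / 3374 = 3.24600.
Bound = exp(−3.24600) = 0.03893.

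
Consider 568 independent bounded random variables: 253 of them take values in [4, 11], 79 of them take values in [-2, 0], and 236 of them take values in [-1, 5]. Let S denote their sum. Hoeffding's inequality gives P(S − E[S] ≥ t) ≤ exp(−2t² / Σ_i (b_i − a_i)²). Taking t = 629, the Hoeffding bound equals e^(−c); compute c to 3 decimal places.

Σ(b_i − a_i)² = 253·7² + 79·2² + 236·6² = 21209.
c = 2t² / 21209 = 2·629² / 21209 = 37.3088.

37.309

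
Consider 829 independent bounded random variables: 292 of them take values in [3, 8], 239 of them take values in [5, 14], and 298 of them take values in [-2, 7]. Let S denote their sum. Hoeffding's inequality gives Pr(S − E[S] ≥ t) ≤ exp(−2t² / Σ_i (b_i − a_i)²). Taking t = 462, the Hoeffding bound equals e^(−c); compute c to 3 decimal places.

8.404

Σ(b_i − a_i)² = 292·5² + 239·9² + 298·9² = 50797.
c = 2t² / 50797 = 2·462² / 50797 = 8.4038.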